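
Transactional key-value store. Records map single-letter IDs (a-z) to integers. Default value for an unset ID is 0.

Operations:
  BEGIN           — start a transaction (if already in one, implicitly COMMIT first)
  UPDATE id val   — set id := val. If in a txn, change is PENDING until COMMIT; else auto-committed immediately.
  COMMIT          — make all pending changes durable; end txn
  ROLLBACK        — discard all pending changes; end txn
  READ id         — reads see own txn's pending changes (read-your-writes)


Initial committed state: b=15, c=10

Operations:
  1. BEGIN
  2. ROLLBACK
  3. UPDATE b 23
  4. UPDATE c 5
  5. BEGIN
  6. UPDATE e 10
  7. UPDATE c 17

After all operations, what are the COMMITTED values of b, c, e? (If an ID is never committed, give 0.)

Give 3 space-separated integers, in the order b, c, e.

Answer: 23 5 0

Derivation:
Initial committed: {b=15, c=10}
Op 1: BEGIN: in_txn=True, pending={}
Op 2: ROLLBACK: discarded pending []; in_txn=False
Op 3: UPDATE b=23 (auto-commit; committed b=23)
Op 4: UPDATE c=5 (auto-commit; committed c=5)
Op 5: BEGIN: in_txn=True, pending={}
Op 6: UPDATE e=10 (pending; pending now {e=10})
Op 7: UPDATE c=17 (pending; pending now {c=17, e=10})
Final committed: {b=23, c=5}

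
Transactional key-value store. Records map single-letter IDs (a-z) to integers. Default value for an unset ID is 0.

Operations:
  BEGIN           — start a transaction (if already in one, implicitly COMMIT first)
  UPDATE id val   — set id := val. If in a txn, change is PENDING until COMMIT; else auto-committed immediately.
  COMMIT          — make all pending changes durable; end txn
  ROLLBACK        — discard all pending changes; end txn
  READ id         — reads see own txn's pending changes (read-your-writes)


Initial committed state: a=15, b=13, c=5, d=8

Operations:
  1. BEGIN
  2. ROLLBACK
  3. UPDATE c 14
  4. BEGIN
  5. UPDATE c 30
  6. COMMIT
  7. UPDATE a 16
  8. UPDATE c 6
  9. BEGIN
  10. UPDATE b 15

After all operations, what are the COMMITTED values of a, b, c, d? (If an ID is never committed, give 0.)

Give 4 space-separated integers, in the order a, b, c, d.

Initial committed: {a=15, b=13, c=5, d=8}
Op 1: BEGIN: in_txn=True, pending={}
Op 2: ROLLBACK: discarded pending []; in_txn=False
Op 3: UPDATE c=14 (auto-commit; committed c=14)
Op 4: BEGIN: in_txn=True, pending={}
Op 5: UPDATE c=30 (pending; pending now {c=30})
Op 6: COMMIT: merged ['c'] into committed; committed now {a=15, b=13, c=30, d=8}
Op 7: UPDATE a=16 (auto-commit; committed a=16)
Op 8: UPDATE c=6 (auto-commit; committed c=6)
Op 9: BEGIN: in_txn=True, pending={}
Op 10: UPDATE b=15 (pending; pending now {b=15})
Final committed: {a=16, b=13, c=6, d=8}

Answer: 16 13 6 8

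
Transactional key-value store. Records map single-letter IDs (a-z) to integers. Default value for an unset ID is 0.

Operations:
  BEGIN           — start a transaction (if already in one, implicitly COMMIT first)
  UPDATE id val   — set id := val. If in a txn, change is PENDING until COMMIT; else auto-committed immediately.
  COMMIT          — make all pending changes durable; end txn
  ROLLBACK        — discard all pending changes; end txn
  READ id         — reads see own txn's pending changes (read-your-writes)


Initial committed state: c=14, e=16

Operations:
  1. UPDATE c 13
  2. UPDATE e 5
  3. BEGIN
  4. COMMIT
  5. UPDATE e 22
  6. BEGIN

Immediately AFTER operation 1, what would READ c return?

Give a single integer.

Initial committed: {c=14, e=16}
Op 1: UPDATE c=13 (auto-commit; committed c=13)
After op 1: visible(c) = 13 (pending={}, committed={c=13, e=16})

Answer: 13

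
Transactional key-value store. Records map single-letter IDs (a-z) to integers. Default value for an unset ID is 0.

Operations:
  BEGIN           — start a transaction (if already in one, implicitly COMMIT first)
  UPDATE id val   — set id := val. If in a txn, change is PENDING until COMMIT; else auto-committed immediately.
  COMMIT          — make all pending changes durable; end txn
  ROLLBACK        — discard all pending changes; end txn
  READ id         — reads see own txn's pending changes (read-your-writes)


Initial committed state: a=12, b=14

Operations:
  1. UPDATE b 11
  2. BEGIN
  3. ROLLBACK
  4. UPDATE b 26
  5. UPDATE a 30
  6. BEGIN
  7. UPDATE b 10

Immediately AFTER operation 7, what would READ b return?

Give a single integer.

Answer: 10

Derivation:
Initial committed: {a=12, b=14}
Op 1: UPDATE b=11 (auto-commit; committed b=11)
Op 2: BEGIN: in_txn=True, pending={}
Op 3: ROLLBACK: discarded pending []; in_txn=False
Op 4: UPDATE b=26 (auto-commit; committed b=26)
Op 5: UPDATE a=30 (auto-commit; committed a=30)
Op 6: BEGIN: in_txn=True, pending={}
Op 7: UPDATE b=10 (pending; pending now {b=10})
After op 7: visible(b) = 10 (pending={b=10}, committed={a=30, b=26})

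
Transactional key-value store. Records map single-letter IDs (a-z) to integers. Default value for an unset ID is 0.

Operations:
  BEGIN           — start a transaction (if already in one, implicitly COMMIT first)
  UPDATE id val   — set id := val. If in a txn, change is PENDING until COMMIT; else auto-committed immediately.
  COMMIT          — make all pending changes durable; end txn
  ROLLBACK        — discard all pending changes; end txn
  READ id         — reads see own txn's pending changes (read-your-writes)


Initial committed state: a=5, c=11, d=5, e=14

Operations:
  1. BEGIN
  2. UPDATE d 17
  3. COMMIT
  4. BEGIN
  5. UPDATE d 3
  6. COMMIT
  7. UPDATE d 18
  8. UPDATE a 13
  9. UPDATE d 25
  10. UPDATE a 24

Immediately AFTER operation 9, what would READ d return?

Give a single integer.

Answer: 25

Derivation:
Initial committed: {a=5, c=11, d=5, e=14}
Op 1: BEGIN: in_txn=True, pending={}
Op 2: UPDATE d=17 (pending; pending now {d=17})
Op 3: COMMIT: merged ['d'] into committed; committed now {a=5, c=11, d=17, e=14}
Op 4: BEGIN: in_txn=True, pending={}
Op 5: UPDATE d=3 (pending; pending now {d=3})
Op 6: COMMIT: merged ['d'] into committed; committed now {a=5, c=11, d=3, e=14}
Op 7: UPDATE d=18 (auto-commit; committed d=18)
Op 8: UPDATE a=13 (auto-commit; committed a=13)
Op 9: UPDATE d=25 (auto-commit; committed d=25)
After op 9: visible(d) = 25 (pending={}, committed={a=13, c=11, d=25, e=14})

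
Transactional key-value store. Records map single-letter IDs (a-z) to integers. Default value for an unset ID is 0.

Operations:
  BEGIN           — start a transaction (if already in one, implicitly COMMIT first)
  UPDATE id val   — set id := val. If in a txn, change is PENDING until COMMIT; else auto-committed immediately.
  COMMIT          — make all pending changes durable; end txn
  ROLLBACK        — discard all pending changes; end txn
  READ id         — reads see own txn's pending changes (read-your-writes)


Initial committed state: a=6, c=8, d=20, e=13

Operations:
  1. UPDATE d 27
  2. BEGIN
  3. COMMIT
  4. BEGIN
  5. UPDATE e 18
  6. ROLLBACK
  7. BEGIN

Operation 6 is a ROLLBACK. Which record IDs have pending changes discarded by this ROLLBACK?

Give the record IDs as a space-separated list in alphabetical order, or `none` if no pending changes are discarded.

Answer: e

Derivation:
Initial committed: {a=6, c=8, d=20, e=13}
Op 1: UPDATE d=27 (auto-commit; committed d=27)
Op 2: BEGIN: in_txn=True, pending={}
Op 3: COMMIT: merged [] into committed; committed now {a=6, c=8, d=27, e=13}
Op 4: BEGIN: in_txn=True, pending={}
Op 5: UPDATE e=18 (pending; pending now {e=18})
Op 6: ROLLBACK: discarded pending ['e']; in_txn=False
Op 7: BEGIN: in_txn=True, pending={}
ROLLBACK at op 6 discards: ['e']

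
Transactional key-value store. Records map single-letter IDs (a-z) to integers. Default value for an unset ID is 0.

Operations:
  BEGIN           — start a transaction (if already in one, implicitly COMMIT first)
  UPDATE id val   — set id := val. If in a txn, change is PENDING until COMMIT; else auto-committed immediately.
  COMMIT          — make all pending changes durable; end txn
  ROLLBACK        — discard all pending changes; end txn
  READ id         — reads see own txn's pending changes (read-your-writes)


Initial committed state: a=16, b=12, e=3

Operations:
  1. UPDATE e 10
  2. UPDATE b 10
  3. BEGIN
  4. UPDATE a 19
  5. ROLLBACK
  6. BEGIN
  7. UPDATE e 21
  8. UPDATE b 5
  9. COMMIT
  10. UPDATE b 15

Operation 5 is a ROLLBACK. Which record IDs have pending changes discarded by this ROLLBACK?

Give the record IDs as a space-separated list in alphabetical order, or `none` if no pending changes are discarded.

Initial committed: {a=16, b=12, e=3}
Op 1: UPDATE e=10 (auto-commit; committed e=10)
Op 2: UPDATE b=10 (auto-commit; committed b=10)
Op 3: BEGIN: in_txn=True, pending={}
Op 4: UPDATE a=19 (pending; pending now {a=19})
Op 5: ROLLBACK: discarded pending ['a']; in_txn=False
Op 6: BEGIN: in_txn=True, pending={}
Op 7: UPDATE e=21 (pending; pending now {e=21})
Op 8: UPDATE b=5 (pending; pending now {b=5, e=21})
Op 9: COMMIT: merged ['b', 'e'] into committed; committed now {a=16, b=5, e=21}
Op 10: UPDATE b=15 (auto-commit; committed b=15)
ROLLBACK at op 5 discards: ['a']

Answer: a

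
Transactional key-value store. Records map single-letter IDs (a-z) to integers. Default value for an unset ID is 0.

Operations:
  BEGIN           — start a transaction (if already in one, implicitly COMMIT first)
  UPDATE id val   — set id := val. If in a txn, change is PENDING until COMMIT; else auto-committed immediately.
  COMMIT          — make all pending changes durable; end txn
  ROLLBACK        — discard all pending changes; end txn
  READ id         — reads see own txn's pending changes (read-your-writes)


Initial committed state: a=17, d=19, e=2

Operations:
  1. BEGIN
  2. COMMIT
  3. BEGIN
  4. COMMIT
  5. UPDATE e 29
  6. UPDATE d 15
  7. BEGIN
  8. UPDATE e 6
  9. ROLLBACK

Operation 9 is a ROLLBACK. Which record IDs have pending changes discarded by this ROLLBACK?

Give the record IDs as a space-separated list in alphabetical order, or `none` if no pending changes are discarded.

Answer: e

Derivation:
Initial committed: {a=17, d=19, e=2}
Op 1: BEGIN: in_txn=True, pending={}
Op 2: COMMIT: merged [] into committed; committed now {a=17, d=19, e=2}
Op 3: BEGIN: in_txn=True, pending={}
Op 4: COMMIT: merged [] into committed; committed now {a=17, d=19, e=2}
Op 5: UPDATE e=29 (auto-commit; committed e=29)
Op 6: UPDATE d=15 (auto-commit; committed d=15)
Op 7: BEGIN: in_txn=True, pending={}
Op 8: UPDATE e=6 (pending; pending now {e=6})
Op 9: ROLLBACK: discarded pending ['e']; in_txn=False
ROLLBACK at op 9 discards: ['e']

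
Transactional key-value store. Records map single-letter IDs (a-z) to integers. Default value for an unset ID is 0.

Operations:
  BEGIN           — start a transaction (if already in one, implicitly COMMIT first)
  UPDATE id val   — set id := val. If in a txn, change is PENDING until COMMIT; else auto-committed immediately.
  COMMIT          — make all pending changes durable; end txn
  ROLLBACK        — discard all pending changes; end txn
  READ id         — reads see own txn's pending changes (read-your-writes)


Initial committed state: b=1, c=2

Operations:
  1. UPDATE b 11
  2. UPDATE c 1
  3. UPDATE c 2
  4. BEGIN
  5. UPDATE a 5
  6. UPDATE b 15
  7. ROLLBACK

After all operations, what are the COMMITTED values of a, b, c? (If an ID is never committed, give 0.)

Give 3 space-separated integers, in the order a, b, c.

Answer: 0 11 2

Derivation:
Initial committed: {b=1, c=2}
Op 1: UPDATE b=11 (auto-commit; committed b=11)
Op 2: UPDATE c=1 (auto-commit; committed c=1)
Op 3: UPDATE c=2 (auto-commit; committed c=2)
Op 4: BEGIN: in_txn=True, pending={}
Op 5: UPDATE a=5 (pending; pending now {a=5})
Op 6: UPDATE b=15 (pending; pending now {a=5, b=15})
Op 7: ROLLBACK: discarded pending ['a', 'b']; in_txn=False
Final committed: {b=11, c=2}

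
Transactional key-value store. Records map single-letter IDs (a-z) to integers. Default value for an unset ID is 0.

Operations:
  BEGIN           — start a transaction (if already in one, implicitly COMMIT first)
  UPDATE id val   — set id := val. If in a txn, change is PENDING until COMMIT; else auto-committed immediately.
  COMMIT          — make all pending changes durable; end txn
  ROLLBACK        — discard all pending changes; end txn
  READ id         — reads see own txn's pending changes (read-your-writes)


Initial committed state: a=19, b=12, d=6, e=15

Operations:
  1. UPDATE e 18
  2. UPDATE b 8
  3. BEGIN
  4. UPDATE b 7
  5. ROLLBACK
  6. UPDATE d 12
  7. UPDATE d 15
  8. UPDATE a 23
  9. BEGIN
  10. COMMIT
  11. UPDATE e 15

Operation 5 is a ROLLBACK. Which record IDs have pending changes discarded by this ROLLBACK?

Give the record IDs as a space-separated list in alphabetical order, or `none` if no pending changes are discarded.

Initial committed: {a=19, b=12, d=6, e=15}
Op 1: UPDATE e=18 (auto-commit; committed e=18)
Op 2: UPDATE b=8 (auto-commit; committed b=8)
Op 3: BEGIN: in_txn=True, pending={}
Op 4: UPDATE b=7 (pending; pending now {b=7})
Op 5: ROLLBACK: discarded pending ['b']; in_txn=False
Op 6: UPDATE d=12 (auto-commit; committed d=12)
Op 7: UPDATE d=15 (auto-commit; committed d=15)
Op 8: UPDATE a=23 (auto-commit; committed a=23)
Op 9: BEGIN: in_txn=True, pending={}
Op 10: COMMIT: merged [] into committed; committed now {a=23, b=8, d=15, e=18}
Op 11: UPDATE e=15 (auto-commit; committed e=15)
ROLLBACK at op 5 discards: ['b']

Answer: b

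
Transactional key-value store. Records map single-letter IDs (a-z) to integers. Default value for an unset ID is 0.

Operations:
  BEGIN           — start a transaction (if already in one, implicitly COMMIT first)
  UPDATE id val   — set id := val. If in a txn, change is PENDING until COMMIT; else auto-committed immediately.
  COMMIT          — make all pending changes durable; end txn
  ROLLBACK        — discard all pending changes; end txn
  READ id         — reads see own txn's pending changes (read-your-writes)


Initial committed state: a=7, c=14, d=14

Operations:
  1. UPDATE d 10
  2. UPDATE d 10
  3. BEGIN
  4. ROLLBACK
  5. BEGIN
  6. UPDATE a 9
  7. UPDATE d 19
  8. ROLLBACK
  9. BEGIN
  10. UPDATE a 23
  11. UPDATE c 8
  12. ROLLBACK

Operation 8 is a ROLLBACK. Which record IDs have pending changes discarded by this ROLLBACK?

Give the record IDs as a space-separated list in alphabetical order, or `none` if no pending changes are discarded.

Initial committed: {a=7, c=14, d=14}
Op 1: UPDATE d=10 (auto-commit; committed d=10)
Op 2: UPDATE d=10 (auto-commit; committed d=10)
Op 3: BEGIN: in_txn=True, pending={}
Op 4: ROLLBACK: discarded pending []; in_txn=False
Op 5: BEGIN: in_txn=True, pending={}
Op 6: UPDATE a=9 (pending; pending now {a=9})
Op 7: UPDATE d=19 (pending; pending now {a=9, d=19})
Op 8: ROLLBACK: discarded pending ['a', 'd']; in_txn=False
Op 9: BEGIN: in_txn=True, pending={}
Op 10: UPDATE a=23 (pending; pending now {a=23})
Op 11: UPDATE c=8 (pending; pending now {a=23, c=8})
Op 12: ROLLBACK: discarded pending ['a', 'c']; in_txn=False
ROLLBACK at op 8 discards: ['a', 'd']

Answer: a d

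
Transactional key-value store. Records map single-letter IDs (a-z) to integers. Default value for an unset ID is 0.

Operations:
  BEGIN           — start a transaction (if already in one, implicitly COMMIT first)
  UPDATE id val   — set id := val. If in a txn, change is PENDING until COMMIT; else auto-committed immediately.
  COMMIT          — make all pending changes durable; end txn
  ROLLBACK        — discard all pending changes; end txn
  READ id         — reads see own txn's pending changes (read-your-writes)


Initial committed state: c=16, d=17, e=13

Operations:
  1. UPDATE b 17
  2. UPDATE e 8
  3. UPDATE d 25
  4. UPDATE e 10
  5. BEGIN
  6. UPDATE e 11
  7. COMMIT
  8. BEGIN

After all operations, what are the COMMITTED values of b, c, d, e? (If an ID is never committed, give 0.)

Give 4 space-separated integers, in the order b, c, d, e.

Answer: 17 16 25 11

Derivation:
Initial committed: {c=16, d=17, e=13}
Op 1: UPDATE b=17 (auto-commit; committed b=17)
Op 2: UPDATE e=8 (auto-commit; committed e=8)
Op 3: UPDATE d=25 (auto-commit; committed d=25)
Op 4: UPDATE e=10 (auto-commit; committed e=10)
Op 5: BEGIN: in_txn=True, pending={}
Op 6: UPDATE e=11 (pending; pending now {e=11})
Op 7: COMMIT: merged ['e'] into committed; committed now {b=17, c=16, d=25, e=11}
Op 8: BEGIN: in_txn=True, pending={}
Final committed: {b=17, c=16, d=25, e=11}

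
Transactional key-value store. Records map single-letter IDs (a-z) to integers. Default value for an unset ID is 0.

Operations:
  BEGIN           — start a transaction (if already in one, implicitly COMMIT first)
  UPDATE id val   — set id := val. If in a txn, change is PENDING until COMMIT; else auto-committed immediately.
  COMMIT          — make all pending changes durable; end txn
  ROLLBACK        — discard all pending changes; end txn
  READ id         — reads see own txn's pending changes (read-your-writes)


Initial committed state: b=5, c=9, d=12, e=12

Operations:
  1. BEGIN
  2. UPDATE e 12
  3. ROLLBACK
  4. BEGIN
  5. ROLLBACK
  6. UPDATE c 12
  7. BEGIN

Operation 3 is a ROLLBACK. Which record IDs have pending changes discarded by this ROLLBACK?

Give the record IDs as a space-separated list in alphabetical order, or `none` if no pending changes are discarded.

Initial committed: {b=5, c=9, d=12, e=12}
Op 1: BEGIN: in_txn=True, pending={}
Op 2: UPDATE e=12 (pending; pending now {e=12})
Op 3: ROLLBACK: discarded pending ['e']; in_txn=False
Op 4: BEGIN: in_txn=True, pending={}
Op 5: ROLLBACK: discarded pending []; in_txn=False
Op 6: UPDATE c=12 (auto-commit; committed c=12)
Op 7: BEGIN: in_txn=True, pending={}
ROLLBACK at op 3 discards: ['e']

Answer: e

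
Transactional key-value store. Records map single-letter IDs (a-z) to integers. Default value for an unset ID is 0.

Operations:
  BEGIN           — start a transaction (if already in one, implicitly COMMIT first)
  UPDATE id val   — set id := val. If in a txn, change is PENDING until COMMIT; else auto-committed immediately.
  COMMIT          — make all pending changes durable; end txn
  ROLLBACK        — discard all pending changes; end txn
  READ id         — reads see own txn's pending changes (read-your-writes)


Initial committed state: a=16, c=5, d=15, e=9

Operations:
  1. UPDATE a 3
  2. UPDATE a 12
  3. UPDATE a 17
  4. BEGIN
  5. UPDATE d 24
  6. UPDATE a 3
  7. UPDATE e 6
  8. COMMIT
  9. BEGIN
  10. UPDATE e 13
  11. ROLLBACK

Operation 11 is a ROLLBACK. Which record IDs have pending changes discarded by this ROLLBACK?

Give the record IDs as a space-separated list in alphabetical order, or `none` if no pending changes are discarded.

Answer: e

Derivation:
Initial committed: {a=16, c=5, d=15, e=9}
Op 1: UPDATE a=3 (auto-commit; committed a=3)
Op 2: UPDATE a=12 (auto-commit; committed a=12)
Op 3: UPDATE a=17 (auto-commit; committed a=17)
Op 4: BEGIN: in_txn=True, pending={}
Op 5: UPDATE d=24 (pending; pending now {d=24})
Op 6: UPDATE a=3 (pending; pending now {a=3, d=24})
Op 7: UPDATE e=6 (pending; pending now {a=3, d=24, e=6})
Op 8: COMMIT: merged ['a', 'd', 'e'] into committed; committed now {a=3, c=5, d=24, e=6}
Op 9: BEGIN: in_txn=True, pending={}
Op 10: UPDATE e=13 (pending; pending now {e=13})
Op 11: ROLLBACK: discarded pending ['e']; in_txn=False
ROLLBACK at op 11 discards: ['e']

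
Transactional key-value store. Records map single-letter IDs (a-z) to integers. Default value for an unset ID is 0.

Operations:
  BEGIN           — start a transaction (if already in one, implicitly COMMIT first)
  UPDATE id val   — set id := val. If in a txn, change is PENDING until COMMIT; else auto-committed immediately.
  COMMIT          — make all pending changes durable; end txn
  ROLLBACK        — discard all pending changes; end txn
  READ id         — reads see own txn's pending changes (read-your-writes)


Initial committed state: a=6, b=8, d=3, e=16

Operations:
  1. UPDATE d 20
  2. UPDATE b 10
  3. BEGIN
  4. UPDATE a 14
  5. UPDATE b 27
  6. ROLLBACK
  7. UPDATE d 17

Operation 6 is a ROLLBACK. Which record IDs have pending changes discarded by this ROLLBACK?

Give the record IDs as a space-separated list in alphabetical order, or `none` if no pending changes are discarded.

Answer: a b

Derivation:
Initial committed: {a=6, b=8, d=3, e=16}
Op 1: UPDATE d=20 (auto-commit; committed d=20)
Op 2: UPDATE b=10 (auto-commit; committed b=10)
Op 3: BEGIN: in_txn=True, pending={}
Op 4: UPDATE a=14 (pending; pending now {a=14})
Op 5: UPDATE b=27 (pending; pending now {a=14, b=27})
Op 6: ROLLBACK: discarded pending ['a', 'b']; in_txn=False
Op 7: UPDATE d=17 (auto-commit; committed d=17)
ROLLBACK at op 6 discards: ['a', 'b']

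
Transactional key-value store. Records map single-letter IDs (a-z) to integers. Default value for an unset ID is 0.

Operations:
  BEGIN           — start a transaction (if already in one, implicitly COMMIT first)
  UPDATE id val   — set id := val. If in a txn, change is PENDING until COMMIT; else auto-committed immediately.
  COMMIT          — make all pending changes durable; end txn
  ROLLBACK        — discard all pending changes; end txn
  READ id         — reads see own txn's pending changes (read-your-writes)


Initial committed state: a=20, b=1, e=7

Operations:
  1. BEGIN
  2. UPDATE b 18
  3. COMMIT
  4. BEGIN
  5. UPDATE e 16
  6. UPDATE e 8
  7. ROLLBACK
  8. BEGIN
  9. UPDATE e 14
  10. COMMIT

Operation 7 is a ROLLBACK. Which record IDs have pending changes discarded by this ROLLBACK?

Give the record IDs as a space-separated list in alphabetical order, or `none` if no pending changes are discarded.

Answer: e

Derivation:
Initial committed: {a=20, b=1, e=7}
Op 1: BEGIN: in_txn=True, pending={}
Op 2: UPDATE b=18 (pending; pending now {b=18})
Op 3: COMMIT: merged ['b'] into committed; committed now {a=20, b=18, e=7}
Op 4: BEGIN: in_txn=True, pending={}
Op 5: UPDATE e=16 (pending; pending now {e=16})
Op 6: UPDATE e=8 (pending; pending now {e=8})
Op 7: ROLLBACK: discarded pending ['e']; in_txn=False
Op 8: BEGIN: in_txn=True, pending={}
Op 9: UPDATE e=14 (pending; pending now {e=14})
Op 10: COMMIT: merged ['e'] into committed; committed now {a=20, b=18, e=14}
ROLLBACK at op 7 discards: ['e']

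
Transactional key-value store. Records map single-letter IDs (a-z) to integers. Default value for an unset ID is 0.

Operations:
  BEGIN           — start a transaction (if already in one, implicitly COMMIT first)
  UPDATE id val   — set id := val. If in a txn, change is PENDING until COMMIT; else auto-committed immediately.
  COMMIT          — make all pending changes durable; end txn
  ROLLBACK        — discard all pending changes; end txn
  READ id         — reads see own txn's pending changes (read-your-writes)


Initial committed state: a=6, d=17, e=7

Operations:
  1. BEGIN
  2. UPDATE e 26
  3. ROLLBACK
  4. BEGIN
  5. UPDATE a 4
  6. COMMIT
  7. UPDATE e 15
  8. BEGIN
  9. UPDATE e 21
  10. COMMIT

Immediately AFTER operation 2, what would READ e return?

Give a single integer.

Initial committed: {a=6, d=17, e=7}
Op 1: BEGIN: in_txn=True, pending={}
Op 2: UPDATE e=26 (pending; pending now {e=26})
After op 2: visible(e) = 26 (pending={e=26}, committed={a=6, d=17, e=7})

Answer: 26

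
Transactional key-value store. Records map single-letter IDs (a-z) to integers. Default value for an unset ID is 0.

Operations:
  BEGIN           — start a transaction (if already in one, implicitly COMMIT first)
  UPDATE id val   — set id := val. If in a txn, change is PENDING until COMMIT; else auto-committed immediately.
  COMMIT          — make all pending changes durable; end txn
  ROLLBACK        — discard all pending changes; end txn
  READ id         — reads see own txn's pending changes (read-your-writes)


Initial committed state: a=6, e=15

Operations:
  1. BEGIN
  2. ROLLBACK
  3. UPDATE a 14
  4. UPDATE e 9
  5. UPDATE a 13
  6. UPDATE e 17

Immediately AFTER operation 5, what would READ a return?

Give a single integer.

Initial committed: {a=6, e=15}
Op 1: BEGIN: in_txn=True, pending={}
Op 2: ROLLBACK: discarded pending []; in_txn=False
Op 3: UPDATE a=14 (auto-commit; committed a=14)
Op 4: UPDATE e=9 (auto-commit; committed e=9)
Op 5: UPDATE a=13 (auto-commit; committed a=13)
After op 5: visible(a) = 13 (pending={}, committed={a=13, e=9})

Answer: 13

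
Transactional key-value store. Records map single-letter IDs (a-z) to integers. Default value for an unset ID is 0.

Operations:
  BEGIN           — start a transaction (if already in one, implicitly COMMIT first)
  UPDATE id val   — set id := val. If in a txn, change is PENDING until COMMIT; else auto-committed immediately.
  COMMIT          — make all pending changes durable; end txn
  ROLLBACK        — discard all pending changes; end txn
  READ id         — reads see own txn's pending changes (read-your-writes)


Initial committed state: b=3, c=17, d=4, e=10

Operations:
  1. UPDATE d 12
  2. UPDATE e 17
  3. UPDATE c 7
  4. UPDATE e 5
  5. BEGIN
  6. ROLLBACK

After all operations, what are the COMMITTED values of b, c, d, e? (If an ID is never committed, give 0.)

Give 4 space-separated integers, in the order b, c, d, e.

Answer: 3 7 12 5

Derivation:
Initial committed: {b=3, c=17, d=4, e=10}
Op 1: UPDATE d=12 (auto-commit; committed d=12)
Op 2: UPDATE e=17 (auto-commit; committed e=17)
Op 3: UPDATE c=7 (auto-commit; committed c=7)
Op 4: UPDATE e=5 (auto-commit; committed e=5)
Op 5: BEGIN: in_txn=True, pending={}
Op 6: ROLLBACK: discarded pending []; in_txn=False
Final committed: {b=3, c=7, d=12, e=5}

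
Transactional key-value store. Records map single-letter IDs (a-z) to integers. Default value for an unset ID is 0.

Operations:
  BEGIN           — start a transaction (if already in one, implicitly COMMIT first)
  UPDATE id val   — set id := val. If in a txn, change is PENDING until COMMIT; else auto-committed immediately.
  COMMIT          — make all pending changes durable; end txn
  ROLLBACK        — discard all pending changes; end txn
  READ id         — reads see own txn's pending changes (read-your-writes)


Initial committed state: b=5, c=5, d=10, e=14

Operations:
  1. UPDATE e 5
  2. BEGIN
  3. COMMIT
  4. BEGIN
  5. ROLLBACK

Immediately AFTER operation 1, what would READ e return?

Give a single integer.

Initial committed: {b=5, c=5, d=10, e=14}
Op 1: UPDATE e=5 (auto-commit; committed e=5)
After op 1: visible(e) = 5 (pending={}, committed={b=5, c=5, d=10, e=5})

Answer: 5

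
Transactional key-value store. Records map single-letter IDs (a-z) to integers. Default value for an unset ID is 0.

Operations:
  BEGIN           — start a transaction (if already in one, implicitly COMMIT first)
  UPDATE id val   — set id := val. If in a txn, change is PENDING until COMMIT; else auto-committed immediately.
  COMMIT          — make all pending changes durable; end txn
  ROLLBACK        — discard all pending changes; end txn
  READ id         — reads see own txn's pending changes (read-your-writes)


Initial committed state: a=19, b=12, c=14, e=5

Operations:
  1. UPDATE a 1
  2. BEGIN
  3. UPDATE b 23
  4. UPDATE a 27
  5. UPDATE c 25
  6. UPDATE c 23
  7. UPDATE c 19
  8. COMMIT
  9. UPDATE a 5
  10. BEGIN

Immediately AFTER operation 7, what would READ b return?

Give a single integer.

Answer: 23

Derivation:
Initial committed: {a=19, b=12, c=14, e=5}
Op 1: UPDATE a=1 (auto-commit; committed a=1)
Op 2: BEGIN: in_txn=True, pending={}
Op 3: UPDATE b=23 (pending; pending now {b=23})
Op 4: UPDATE a=27 (pending; pending now {a=27, b=23})
Op 5: UPDATE c=25 (pending; pending now {a=27, b=23, c=25})
Op 6: UPDATE c=23 (pending; pending now {a=27, b=23, c=23})
Op 7: UPDATE c=19 (pending; pending now {a=27, b=23, c=19})
After op 7: visible(b) = 23 (pending={a=27, b=23, c=19}, committed={a=1, b=12, c=14, e=5})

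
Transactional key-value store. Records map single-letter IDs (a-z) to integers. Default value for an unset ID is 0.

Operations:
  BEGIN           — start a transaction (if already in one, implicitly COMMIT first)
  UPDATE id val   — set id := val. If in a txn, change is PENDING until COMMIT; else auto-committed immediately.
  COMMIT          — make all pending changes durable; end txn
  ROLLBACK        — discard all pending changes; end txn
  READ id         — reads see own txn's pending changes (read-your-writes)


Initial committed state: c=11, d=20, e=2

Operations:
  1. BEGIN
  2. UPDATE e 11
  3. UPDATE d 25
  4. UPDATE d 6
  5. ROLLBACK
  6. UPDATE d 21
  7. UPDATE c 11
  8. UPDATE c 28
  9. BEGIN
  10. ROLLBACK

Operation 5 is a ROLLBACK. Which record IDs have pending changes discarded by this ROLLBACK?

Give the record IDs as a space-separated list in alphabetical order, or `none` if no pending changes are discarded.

Answer: d e

Derivation:
Initial committed: {c=11, d=20, e=2}
Op 1: BEGIN: in_txn=True, pending={}
Op 2: UPDATE e=11 (pending; pending now {e=11})
Op 3: UPDATE d=25 (pending; pending now {d=25, e=11})
Op 4: UPDATE d=6 (pending; pending now {d=6, e=11})
Op 5: ROLLBACK: discarded pending ['d', 'e']; in_txn=False
Op 6: UPDATE d=21 (auto-commit; committed d=21)
Op 7: UPDATE c=11 (auto-commit; committed c=11)
Op 8: UPDATE c=28 (auto-commit; committed c=28)
Op 9: BEGIN: in_txn=True, pending={}
Op 10: ROLLBACK: discarded pending []; in_txn=False
ROLLBACK at op 5 discards: ['d', 'e']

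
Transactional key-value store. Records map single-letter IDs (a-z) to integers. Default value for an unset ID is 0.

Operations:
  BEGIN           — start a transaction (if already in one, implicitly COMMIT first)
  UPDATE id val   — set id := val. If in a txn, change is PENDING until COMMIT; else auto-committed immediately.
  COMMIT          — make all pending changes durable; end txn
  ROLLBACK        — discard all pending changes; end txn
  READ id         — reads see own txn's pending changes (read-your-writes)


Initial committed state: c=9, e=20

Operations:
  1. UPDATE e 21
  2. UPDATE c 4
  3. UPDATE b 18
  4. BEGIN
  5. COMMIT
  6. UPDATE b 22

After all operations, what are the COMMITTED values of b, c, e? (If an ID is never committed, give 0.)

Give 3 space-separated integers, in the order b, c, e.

Answer: 22 4 21

Derivation:
Initial committed: {c=9, e=20}
Op 1: UPDATE e=21 (auto-commit; committed e=21)
Op 2: UPDATE c=4 (auto-commit; committed c=4)
Op 3: UPDATE b=18 (auto-commit; committed b=18)
Op 4: BEGIN: in_txn=True, pending={}
Op 5: COMMIT: merged [] into committed; committed now {b=18, c=4, e=21}
Op 6: UPDATE b=22 (auto-commit; committed b=22)
Final committed: {b=22, c=4, e=21}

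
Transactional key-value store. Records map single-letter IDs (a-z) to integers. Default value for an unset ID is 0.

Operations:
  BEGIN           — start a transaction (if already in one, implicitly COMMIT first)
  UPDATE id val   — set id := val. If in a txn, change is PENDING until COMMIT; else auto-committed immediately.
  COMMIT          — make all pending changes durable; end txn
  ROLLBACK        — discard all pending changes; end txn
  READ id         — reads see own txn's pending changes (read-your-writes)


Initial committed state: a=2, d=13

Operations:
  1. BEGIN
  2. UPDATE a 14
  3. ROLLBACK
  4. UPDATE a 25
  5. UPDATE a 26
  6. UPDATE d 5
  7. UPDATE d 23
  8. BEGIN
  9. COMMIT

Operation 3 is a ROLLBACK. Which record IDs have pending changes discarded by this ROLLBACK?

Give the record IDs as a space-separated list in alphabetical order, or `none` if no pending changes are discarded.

Answer: a

Derivation:
Initial committed: {a=2, d=13}
Op 1: BEGIN: in_txn=True, pending={}
Op 2: UPDATE a=14 (pending; pending now {a=14})
Op 3: ROLLBACK: discarded pending ['a']; in_txn=False
Op 4: UPDATE a=25 (auto-commit; committed a=25)
Op 5: UPDATE a=26 (auto-commit; committed a=26)
Op 6: UPDATE d=5 (auto-commit; committed d=5)
Op 7: UPDATE d=23 (auto-commit; committed d=23)
Op 8: BEGIN: in_txn=True, pending={}
Op 9: COMMIT: merged [] into committed; committed now {a=26, d=23}
ROLLBACK at op 3 discards: ['a']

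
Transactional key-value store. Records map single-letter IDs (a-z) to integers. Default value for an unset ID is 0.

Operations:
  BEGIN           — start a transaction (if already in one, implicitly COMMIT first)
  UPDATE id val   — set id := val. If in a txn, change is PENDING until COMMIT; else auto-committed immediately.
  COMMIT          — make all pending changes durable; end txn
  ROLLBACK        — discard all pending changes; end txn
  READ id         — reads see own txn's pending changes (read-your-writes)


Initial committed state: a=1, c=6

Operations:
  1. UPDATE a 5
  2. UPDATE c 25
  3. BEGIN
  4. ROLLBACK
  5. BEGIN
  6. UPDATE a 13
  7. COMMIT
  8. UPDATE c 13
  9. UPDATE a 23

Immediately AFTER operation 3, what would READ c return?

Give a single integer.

Initial committed: {a=1, c=6}
Op 1: UPDATE a=5 (auto-commit; committed a=5)
Op 2: UPDATE c=25 (auto-commit; committed c=25)
Op 3: BEGIN: in_txn=True, pending={}
After op 3: visible(c) = 25 (pending={}, committed={a=5, c=25})

Answer: 25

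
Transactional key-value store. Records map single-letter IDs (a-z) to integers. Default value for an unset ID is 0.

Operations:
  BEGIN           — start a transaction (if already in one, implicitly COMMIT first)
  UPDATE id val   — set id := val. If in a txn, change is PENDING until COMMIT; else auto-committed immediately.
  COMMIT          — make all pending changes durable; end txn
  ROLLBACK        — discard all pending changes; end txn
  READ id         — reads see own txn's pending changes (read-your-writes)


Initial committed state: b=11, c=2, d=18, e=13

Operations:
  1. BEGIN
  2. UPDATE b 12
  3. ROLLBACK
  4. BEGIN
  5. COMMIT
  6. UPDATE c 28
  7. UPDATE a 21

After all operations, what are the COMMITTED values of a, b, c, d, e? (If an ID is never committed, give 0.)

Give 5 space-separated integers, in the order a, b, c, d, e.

Initial committed: {b=11, c=2, d=18, e=13}
Op 1: BEGIN: in_txn=True, pending={}
Op 2: UPDATE b=12 (pending; pending now {b=12})
Op 3: ROLLBACK: discarded pending ['b']; in_txn=False
Op 4: BEGIN: in_txn=True, pending={}
Op 5: COMMIT: merged [] into committed; committed now {b=11, c=2, d=18, e=13}
Op 6: UPDATE c=28 (auto-commit; committed c=28)
Op 7: UPDATE a=21 (auto-commit; committed a=21)
Final committed: {a=21, b=11, c=28, d=18, e=13}

Answer: 21 11 28 18 13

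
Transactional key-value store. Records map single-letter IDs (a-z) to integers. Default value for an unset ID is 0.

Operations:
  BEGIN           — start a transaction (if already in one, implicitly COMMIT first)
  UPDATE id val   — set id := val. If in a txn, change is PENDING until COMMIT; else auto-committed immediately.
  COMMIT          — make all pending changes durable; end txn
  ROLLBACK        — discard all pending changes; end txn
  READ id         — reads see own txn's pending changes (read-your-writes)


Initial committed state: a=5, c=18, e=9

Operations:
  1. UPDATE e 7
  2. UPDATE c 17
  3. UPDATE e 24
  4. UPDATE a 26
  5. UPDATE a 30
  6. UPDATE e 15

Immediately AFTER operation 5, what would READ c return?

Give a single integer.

Initial committed: {a=5, c=18, e=9}
Op 1: UPDATE e=7 (auto-commit; committed e=7)
Op 2: UPDATE c=17 (auto-commit; committed c=17)
Op 3: UPDATE e=24 (auto-commit; committed e=24)
Op 4: UPDATE a=26 (auto-commit; committed a=26)
Op 5: UPDATE a=30 (auto-commit; committed a=30)
After op 5: visible(c) = 17 (pending={}, committed={a=30, c=17, e=24})

Answer: 17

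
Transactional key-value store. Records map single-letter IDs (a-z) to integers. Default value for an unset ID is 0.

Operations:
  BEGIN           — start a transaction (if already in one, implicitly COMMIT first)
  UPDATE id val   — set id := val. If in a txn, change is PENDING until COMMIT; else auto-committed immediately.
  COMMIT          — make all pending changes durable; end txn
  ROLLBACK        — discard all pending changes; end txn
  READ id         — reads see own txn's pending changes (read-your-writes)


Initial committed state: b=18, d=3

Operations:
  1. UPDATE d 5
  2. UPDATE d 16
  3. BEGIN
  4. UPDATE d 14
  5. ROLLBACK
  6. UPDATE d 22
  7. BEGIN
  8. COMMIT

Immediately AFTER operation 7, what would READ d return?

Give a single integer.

Initial committed: {b=18, d=3}
Op 1: UPDATE d=5 (auto-commit; committed d=5)
Op 2: UPDATE d=16 (auto-commit; committed d=16)
Op 3: BEGIN: in_txn=True, pending={}
Op 4: UPDATE d=14 (pending; pending now {d=14})
Op 5: ROLLBACK: discarded pending ['d']; in_txn=False
Op 6: UPDATE d=22 (auto-commit; committed d=22)
Op 7: BEGIN: in_txn=True, pending={}
After op 7: visible(d) = 22 (pending={}, committed={b=18, d=22})

Answer: 22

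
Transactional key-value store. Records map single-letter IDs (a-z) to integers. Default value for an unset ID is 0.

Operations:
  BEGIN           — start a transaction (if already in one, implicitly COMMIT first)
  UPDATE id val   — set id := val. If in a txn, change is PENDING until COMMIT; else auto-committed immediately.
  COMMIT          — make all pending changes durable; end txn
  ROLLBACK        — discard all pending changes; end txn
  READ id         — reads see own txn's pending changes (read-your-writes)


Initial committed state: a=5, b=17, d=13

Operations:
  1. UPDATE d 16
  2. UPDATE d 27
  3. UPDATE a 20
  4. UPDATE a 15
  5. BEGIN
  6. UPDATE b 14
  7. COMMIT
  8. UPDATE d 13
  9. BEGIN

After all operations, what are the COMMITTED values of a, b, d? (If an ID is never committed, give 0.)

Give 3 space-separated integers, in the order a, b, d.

Initial committed: {a=5, b=17, d=13}
Op 1: UPDATE d=16 (auto-commit; committed d=16)
Op 2: UPDATE d=27 (auto-commit; committed d=27)
Op 3: UPDATE a=20 (auto-commit; committed a=20)
Op 4: UPDATE a=15 (auto-commit; committed a=15)
Op 5: BEGIN: in_txn=True, pending={}
Op 6: UPDATE b=14 (pending; pending now {b=14})
Op 7: COMMIT: merged ['b'] into committed; committed now {a=15, b=14, d=27}
Op 8: UPDATE d=13 (auto-commit; committed d=13)
Op 9: BEGIN: in_txn=True, pending={}
Final committed: {a=15, b=14, d=13}

Answer: 15 14 13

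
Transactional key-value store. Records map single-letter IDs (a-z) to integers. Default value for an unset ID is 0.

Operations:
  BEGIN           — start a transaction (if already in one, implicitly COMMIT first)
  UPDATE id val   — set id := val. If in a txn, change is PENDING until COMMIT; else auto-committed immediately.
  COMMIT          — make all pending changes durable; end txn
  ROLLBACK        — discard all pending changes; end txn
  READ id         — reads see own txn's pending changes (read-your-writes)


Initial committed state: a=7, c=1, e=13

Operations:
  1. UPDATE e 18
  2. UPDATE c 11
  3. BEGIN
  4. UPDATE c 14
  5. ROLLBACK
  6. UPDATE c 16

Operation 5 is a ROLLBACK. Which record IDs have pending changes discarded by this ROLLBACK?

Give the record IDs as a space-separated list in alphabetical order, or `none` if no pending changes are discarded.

Initial committed: {a=7, c=1, e=13}
Op 1: UPDATE e=18 (auto-commit; committed e=18)
Op 2: UPDATE c=11 (auto-commit; committed c=11)
Op 3: BEGIN: in_txn=True, pending={}
Op 4: UPDATE c=14 (pending; pending now {c=14})
Op 5: ROLLBACK: discarded pending ['c']; in_txn=False
Op 6: UPDATE c=16 (auto-commit; committed c=16)
ROLLBACK at op 5 discards: ['c']

Answer: c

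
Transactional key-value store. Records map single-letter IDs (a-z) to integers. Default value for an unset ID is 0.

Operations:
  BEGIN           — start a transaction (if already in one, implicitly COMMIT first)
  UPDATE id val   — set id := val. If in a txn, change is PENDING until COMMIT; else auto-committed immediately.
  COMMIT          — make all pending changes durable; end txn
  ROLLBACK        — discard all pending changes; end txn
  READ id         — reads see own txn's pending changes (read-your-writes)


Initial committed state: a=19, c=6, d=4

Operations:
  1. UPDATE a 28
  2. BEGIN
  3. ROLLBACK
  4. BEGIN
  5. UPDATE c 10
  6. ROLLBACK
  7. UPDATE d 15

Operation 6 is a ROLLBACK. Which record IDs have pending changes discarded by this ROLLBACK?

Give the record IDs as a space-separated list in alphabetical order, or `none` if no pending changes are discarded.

Answer: c

Derivation:
Initial committed: {a=19, c=6, d=4}
Op 1: UPDATE a=28 (auto-commit; committed a=28)
Op 2: BEGIN: in_txn=True, pending={}
Op 3: ROLLBACK: discarded pending []; in_txn=False
Op 4: BEGIN: in_txn=True, pending={}
Op 5: UPDATE c=10 (pending; pending now {c=10})
Op 6: ROLLBACK: discarded pending ['c']; in_txn=False
Op 7: UPDATE d=15 (auto-commit; committed d=15)
ROLLBACK at op 6 discards: ['c']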